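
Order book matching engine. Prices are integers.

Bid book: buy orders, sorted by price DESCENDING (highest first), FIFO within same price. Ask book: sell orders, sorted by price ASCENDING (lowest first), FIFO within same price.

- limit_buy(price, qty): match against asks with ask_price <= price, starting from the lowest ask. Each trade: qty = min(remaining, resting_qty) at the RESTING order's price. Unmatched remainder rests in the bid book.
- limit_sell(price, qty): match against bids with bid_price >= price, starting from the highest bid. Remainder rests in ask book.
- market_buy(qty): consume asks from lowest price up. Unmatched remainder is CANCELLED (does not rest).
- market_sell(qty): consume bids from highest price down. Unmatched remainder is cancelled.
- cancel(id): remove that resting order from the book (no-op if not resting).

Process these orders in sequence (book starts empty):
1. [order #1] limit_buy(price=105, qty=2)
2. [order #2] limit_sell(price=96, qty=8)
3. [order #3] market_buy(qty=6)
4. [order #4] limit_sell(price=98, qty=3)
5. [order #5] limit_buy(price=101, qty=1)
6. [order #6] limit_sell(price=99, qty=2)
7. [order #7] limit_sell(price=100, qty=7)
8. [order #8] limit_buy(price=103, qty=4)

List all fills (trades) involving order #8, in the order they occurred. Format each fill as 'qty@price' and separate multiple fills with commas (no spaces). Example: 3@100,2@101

After op 1 [order #1] limit_buy(price=105, qty=2): fills=none; bids=[#1:2@105] asks=[-]
After op 2 [order #2] limit_sell(price=96, qty=8): fills=#1x#2:2@105; bids=[-] asks=[#2:6@96]
After op 3 [order #3] market_buy(qty=6): fills=#3x#2:6@96; bids=[-] asks=[-]
After op 4 [order #4] limit_sell(price=98, qty=3): fills=none; bids=[-] asks=[#4:3@98]
After op 5 [order #5] limit_buy(price=101, qty=1): fills=#5x#4:1@98; bids=[-] asks=[#4:2@98]
After op 6 [order #6] limit_sell(price=99, qty=2): fills=none; bids=[-] asks=[#4:2@98 #6:2@99]
After op 7 [order #7] limit_sell(price=100, qty=7): fills=none; bids=[-] asks=[#4:2@98 #6:2@99 #7:7@100]
After op 8 [order #8] limit_buy(price=103, qty=4): fills=#8x#4:2@98 #8x#6:2@99; bids=[-] asks=[#7:7@100]

Answer: 2@98,2@99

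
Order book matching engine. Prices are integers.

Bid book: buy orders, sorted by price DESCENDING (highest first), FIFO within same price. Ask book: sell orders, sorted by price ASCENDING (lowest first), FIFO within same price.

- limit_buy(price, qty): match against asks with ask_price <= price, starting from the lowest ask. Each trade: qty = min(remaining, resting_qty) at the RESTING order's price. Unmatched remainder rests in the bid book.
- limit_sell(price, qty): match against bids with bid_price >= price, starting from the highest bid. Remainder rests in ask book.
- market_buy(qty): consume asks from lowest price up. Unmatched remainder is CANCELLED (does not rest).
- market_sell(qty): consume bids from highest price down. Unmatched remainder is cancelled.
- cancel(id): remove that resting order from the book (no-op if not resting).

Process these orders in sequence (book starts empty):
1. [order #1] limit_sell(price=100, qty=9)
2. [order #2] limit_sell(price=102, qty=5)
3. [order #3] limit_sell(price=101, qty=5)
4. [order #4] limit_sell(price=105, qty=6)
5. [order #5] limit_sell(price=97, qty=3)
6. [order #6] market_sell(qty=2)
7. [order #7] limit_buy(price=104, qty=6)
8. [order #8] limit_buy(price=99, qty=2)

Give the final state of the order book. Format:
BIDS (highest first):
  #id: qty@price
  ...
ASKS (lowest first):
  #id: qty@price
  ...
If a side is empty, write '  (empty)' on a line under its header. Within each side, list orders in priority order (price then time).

Answer: BIDS (highest first):
  #8: 2@99
ASKS (lowest first):
  #1: 6@100
  #3: 5@101
  #2: 5@102
  #4: 6@105

Derivation:
After op 1 [order #1] limit_sell(price=100, qty=9): fills=none; bids=[-] asks=[#1:9@100]
After op 2 [order #2] limit_sell(price=102, qty=5): fills=none; bids=[-] asks=[#1:9@100 #2:5@102]
After op 3 [order #3] limit_sell(price=101, qty=5): fills=none; bids=[-] asks=[#1:9@100 #3:5@101 #2:5@102]
After op 4 [order #4] limit_sell(price=105, qty=6): fills=none; bids=[-] asks=[#1:9@100 #3:5@101 #2:5@102 #4:6@105]
After op 5 [order #5] limit_sell(price=97, qty=3): fills=none; bids=[-] asks=[#5:3@97 #1:9@100 #3:5@101 #2:5@102 #4:6@105]
After op 6 [order #6] market_sell(qty=2): fills=none; bids=[-] asks=[#5:3@97 #1:9@100 #3:5@101 #2:5@102 #4:6@105]
After op 7 [order #7] limit_buy(price=104, qty=6): fills=#7x#5:3@97 #7x#1:3@100; bids=[-] asks=[#1:6@100 #3:5@101 #2:5@102 #4:6@105]
After op 8 [order #8] limit_buy(price=99, qty=2): fills=none; bids=[#8:2@99] asks=[#1:6@100 #3:5@101 #2:5@102 #4:6@105]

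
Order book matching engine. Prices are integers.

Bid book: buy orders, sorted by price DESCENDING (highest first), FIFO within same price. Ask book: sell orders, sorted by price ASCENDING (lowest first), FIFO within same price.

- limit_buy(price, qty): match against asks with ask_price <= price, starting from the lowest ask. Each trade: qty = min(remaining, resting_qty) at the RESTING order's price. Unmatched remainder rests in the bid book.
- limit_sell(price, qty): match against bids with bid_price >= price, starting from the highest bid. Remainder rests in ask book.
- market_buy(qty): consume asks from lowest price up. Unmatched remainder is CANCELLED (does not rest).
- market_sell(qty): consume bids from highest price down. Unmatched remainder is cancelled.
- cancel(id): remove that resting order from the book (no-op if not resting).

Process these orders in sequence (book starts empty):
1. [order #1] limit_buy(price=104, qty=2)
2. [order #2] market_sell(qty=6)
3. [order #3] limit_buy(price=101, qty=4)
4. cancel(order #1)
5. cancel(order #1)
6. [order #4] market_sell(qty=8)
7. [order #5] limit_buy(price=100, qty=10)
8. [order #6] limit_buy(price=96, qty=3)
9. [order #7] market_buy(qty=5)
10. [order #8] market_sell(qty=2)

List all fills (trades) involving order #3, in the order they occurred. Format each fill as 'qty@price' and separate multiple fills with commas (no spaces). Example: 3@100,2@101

After op 1 [order #1] limit_buy(price=104, qty=2): fills=none; bids=[#1:2@104] asks=[-]
After op 2 [order #2] market_sell(qty=6): fills=#1x#2:2@104; bids=[-] asks=[-]
After op 3 [order #3] limit_buy(price=101, qty=4): fills=none; bids=[#3:4@101] asks=[-]
After op 4 cancel(order #1): fills=none; bids=[#3:4@101] asks=[-]
After op 5 cancel(order #1): fills=none; bids=[#3:4@101] asks=[-]
After op 6 [order #4] market_sell(qty=8): fills=#3x#4:4@101; bids=[-] asks=[-]
After op 7 [order #5] limit_buy(price=100, qty=10): fills=none; bids=[#5:10@100] asks=[-]
After op 8 [order #6] limit_buy(price=96, qty=3): fills=none; bids=[#5:10@100 #6:3@96] asks=[-]
After op 9 [order #7] market_buy(qty=5): fills=none; bids=[#5:10@100 #6:3@96] asks=[-]
After op 10 [order #8] market_sell(qty=2): fills=#5x#8:2@100; bids=[#5:8@100 #6:3@96] asks=[-]

Answer: 4@101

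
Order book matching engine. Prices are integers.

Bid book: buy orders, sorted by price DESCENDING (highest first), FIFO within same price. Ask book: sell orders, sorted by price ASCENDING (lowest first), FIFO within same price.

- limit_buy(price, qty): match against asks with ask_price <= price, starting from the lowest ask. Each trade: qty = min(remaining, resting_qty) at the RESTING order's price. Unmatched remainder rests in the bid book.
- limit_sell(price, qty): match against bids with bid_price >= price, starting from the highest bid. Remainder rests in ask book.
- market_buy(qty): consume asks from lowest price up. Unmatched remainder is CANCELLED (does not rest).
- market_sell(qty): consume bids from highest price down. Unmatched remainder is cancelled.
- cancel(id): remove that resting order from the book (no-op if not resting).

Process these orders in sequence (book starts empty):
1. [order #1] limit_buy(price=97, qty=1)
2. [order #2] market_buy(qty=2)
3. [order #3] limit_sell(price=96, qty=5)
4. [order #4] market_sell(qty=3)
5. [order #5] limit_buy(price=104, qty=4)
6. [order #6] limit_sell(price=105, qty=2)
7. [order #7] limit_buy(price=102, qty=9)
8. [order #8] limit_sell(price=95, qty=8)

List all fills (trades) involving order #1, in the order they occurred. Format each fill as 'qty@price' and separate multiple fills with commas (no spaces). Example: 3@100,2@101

After op 1 [order #1] limit_buy(price=97, qty=1): fills=none; bids=[#1:1@97] asks=[-]
After op 2 [order #2] market_buy(qty=2): fills=none; bids=[#1:1@97] asks=[-]
After op 3 [order #3] limit_sell(price=96, qty=5): fills=#1x#3:1@97; bids=[-] asks=[#3:4@96]
After op 4 [order #4] market_sell(qty=3): fills=none; bids=[-] asks=[#3:4@96]
After op 5 [order #5] limit_buy(price=104, qty=4): fills=#5x#3:4@96; bids=[-] asks=[-]
After op 6 [order #6] limit_sell(price=105, qty=2): fills=none; bids=[-] asks=[#6:2@105]
After op 7 [order #7] limit_buy(price=102, qty=9): fills=none; bids=[#7:9@102] asks=[#6:2@105]
After op 8 [order #8] limit_sell(price=95, qty=8): fills=#7x#8:8@102; bids=[#7:1@102] asks=[#6:2@105]

Answer: 1@97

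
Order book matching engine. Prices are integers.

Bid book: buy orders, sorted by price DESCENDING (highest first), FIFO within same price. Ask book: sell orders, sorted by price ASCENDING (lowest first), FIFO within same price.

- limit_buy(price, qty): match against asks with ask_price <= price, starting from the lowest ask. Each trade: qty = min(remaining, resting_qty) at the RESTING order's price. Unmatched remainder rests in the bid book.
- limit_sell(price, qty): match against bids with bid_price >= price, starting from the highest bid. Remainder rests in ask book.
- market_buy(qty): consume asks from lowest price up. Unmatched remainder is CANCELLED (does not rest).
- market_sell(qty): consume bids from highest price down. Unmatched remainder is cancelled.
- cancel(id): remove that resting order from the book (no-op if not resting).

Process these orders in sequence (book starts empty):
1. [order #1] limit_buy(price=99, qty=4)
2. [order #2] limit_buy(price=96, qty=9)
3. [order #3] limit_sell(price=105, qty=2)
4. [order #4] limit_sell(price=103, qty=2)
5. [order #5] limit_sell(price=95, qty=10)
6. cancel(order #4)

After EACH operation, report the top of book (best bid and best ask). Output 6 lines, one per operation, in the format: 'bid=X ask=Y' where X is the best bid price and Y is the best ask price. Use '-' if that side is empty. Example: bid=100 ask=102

After op 1 [order #1] limit_buy(price=99, qty=4): fills=none; bids=[#1:4@99] asks=[-]
After op 2 [order #2] limit_buy(price=96, qty=9): fills=none; bids=[#1:4@99 #2:9@96] asks=[-]
After op 3 [order #3] limit_sell(price=105, qty=2): fills=none; bids=[#1:4@99 #2:9@96] asks=[#3:2@105]
After op 4 [order #4] limit_sell(price=103, qty=2): fills=none; bids=[#1:4@99 #2:9@96] asks=[#4:2@103 #3:2@105]
After op 5 [order #5] limit_sell(price=95, qty=10): fills=#1x#5:4@99 #2x#5:6@96; bids=[#2:3@96] asks=[#4:2@103 #3:2@105]
After op 6 cancel(order #4): fills=none; bids=[#2:3@96] asks=[#3:2@105]

Answer: bid=99 ask=-
bid=99 ask=-
bid=99 ask=105
bid=99 ask=103
bid=96 ask=103
bid=96 ask=105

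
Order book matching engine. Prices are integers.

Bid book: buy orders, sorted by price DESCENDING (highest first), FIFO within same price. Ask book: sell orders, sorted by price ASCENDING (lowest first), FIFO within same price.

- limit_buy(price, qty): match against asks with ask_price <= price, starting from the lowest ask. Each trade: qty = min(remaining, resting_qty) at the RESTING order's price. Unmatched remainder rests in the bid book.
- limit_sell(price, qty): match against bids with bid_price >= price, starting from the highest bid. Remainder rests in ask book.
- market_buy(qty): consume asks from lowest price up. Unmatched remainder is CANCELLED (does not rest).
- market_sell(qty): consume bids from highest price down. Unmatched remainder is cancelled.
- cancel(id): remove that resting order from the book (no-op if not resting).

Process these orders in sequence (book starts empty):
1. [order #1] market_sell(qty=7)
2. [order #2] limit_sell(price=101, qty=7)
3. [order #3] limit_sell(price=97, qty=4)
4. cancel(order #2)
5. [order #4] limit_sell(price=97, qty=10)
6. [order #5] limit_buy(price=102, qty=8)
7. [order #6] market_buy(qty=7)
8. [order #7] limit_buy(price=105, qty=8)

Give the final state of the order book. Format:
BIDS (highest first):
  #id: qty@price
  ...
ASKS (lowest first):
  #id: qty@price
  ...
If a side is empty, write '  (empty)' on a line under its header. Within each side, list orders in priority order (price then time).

After op 1 [order #1] market_sell(qty=7): fills=none; bids=[-] asks=[-]
After op 2 [order #2] limit_sell(price=101, qty=7): fills=none; bids=[-] asks=[#2:7@101]
After op 3 [order #3] limit_sell(price=97, qty=4): fills=none; bids=[-] asks=[#3:4@97 #2:7@101]
After op 4 cancel(order #2): fills=none; bids=[-] asks=[#3:4@97]
After op 5 [order #4] limit_sell(price=97, qty=10): fills=none; bids=[-] asks=[#3:4@97 #4:10@97]
After op 6 [order #5] limit_buy(price=102, qty=8): fills=#5x#3:4@97 #5x#4:4@97; bids=[-] asks=[#4:6@97]
After op 7 [order #6] market_buy(qty=7): fills=#6x#4:6@97; bids=[-] asks=[-]
After op 8 [order #7] limit_buy(price=105, qty=8): fills=none; bids=[#7:8@105] asks=[-]

Answer: BIDS (highest first):
  #7: 8@105
ASKS (lowest first):
  (empty)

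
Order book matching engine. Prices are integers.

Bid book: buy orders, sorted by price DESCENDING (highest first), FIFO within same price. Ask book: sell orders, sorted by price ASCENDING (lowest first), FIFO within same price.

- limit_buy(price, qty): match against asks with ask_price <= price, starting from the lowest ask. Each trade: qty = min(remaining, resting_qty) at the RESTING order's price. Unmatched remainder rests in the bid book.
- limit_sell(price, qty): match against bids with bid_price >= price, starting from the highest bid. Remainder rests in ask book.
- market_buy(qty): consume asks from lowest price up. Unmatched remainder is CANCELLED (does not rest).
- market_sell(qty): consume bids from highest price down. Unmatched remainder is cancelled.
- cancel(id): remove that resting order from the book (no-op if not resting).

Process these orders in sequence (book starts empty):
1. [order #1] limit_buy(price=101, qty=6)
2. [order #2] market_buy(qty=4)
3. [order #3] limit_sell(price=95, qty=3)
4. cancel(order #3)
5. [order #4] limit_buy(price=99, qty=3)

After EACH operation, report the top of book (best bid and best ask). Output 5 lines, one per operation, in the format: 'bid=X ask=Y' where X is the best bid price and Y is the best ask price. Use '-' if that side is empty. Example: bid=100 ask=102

Answer: bid=101 ask=-
bid=101 ask=-
bid=101 ask=-
bid=101 ask=-
bid=101 ask=-

Derivation:
After op 1 [order #1] limit_buy(price=101, qty=6): fills=none; bids=[#1:6@101] asks=[-]
After op 2 [order #2] market_buy(qty=4): fills=none; bids=[#1:6@101] asks=[-]
After op 3 [order #3] limit_sell(price=95, qty=3): fills=#1x#3:3@101; bids=[#1:3@101] asks=[-]
After op 4 cancel(order #3): fills=none; bids=[#1:3@101] asks=[-]
After op 5 [order #4] limit_buy(price=99, qty=3): fills=none; bids=[#1:3@101 #4:3@99] asks=[-]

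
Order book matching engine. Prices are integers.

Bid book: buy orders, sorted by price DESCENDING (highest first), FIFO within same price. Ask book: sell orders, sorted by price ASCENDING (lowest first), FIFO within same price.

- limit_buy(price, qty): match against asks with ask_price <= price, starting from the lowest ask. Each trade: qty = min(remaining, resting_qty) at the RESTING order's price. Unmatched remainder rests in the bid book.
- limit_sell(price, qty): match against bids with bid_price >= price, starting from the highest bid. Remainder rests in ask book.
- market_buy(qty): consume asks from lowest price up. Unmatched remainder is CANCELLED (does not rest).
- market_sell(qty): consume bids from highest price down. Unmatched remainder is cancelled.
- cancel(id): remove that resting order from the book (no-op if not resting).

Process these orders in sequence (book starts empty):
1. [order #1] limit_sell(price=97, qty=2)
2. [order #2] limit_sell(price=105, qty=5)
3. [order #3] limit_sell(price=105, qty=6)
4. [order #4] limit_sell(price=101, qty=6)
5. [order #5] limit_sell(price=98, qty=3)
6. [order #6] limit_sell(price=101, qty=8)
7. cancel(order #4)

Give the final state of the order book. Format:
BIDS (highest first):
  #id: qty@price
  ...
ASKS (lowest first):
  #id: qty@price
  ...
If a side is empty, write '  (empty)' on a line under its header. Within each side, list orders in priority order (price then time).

After op 1 [order #1] limit_sell(price=97, qty=2): fills=none; bids=[-] asks=[#1:2@97]
After op 2 [order #2] limit_sell(price=105, qty=5): fills=none; bids=[-] asks=[#1:2@97 #2:5@105]
After op 3 [order #3] limit_sell(price=105, qty=6): fills=none; bids=[-] asks=[#1:2@97 #2:5@105 #3:6@105]
After op 4 [order #4] limit_sell(price=101, qty=6): fills=none; bids=[-] asks=[#1:2@97 #4:6@101 #2:5@105 #3:6@105]
After op 5 [order #5] limit_sell(price=98, qty=3): fills=none; bids=[-] asks=[#1:2@97 #5:3@98 #4:6@101 #2:5@105 #3:6@105]
After op 6 [order #6] limit_sell(price=101, qty=8): fills=none; bids=[-] asks=[#1:2@97 #5:3@98 #4:6@101 #6:8@101 #2:5@105 #3:6@105]
After op 7 cancel(order #4): fills=none; bids=[-] asks=[#1:2@97 #5:3@98 #6:8@101 #2:5@105 #3:6@105]

Answer: BIDS (highest first):
  (empty)
ASKS (lowest first):
  #1: 2@97
  #5: 3@98
  #6: 8@101
  #2: 5@105
  #3: 6@105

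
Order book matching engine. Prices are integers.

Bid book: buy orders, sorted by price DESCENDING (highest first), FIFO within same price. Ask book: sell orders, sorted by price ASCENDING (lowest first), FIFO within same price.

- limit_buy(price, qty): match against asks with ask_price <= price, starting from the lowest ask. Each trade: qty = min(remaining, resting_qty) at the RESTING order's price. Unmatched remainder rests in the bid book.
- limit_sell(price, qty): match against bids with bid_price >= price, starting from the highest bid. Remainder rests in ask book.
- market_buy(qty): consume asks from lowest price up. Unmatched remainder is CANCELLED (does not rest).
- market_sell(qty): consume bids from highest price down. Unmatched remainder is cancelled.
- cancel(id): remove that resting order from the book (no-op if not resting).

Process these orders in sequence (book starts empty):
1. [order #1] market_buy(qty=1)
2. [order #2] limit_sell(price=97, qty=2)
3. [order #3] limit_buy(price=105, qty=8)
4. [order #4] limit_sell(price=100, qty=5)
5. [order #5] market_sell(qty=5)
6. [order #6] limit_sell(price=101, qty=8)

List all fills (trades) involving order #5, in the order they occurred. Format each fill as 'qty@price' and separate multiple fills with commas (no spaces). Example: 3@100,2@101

Answer: 1@105

Derivation:
After op 1 [order #1] market_buy(qty=1): fills=none; bids=[-] asks=[-]
After op 2 [order #2] limit_sell(price=97, qty=2): fills=none; bids=[-] asks=[#2:2@97]
After op 3 [order #3] limit_buy(price=105, qty=8): fills=#3x#2:2@97; bids=[#3:6@105] asks=[-]
After op 4 [order #4] limit_sell(price=100, qty=5): fills=#3x#4:5@105; bids=[#3:1@105] asks=[-]
After op 5 [order #5] market_sell(qty=5): fills=#3x#5:1@105; bids=[-] asks=[-]
After op 6 [order #6] limit_sell(price=101, qty=8): fills=none; bids=[-] asks=[#6:8@101]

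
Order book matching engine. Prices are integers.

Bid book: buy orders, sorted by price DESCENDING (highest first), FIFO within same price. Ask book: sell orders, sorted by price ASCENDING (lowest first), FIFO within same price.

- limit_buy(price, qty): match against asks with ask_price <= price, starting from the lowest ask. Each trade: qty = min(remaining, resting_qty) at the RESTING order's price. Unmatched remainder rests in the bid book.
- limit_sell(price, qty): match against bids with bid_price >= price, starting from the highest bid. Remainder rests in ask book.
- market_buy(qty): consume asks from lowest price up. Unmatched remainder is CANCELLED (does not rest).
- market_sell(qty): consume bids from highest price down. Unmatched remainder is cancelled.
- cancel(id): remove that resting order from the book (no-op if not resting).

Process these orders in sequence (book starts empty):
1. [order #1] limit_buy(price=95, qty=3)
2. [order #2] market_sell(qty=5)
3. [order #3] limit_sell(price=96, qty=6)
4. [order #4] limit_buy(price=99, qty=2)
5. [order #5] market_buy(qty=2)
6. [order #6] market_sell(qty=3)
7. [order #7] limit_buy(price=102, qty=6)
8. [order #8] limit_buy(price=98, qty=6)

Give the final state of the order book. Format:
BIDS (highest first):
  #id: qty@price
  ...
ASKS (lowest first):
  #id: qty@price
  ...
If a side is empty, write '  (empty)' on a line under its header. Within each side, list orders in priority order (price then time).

After op 1 [order #1] limit_buy(price=95, qty=3): fills=none; bids=[#1:3@95] asks=[-]
After op 2 [order #2] market_sell(qty=5): fills=#1x#2:3@95; bids=[-] asks=[-]
After op 3 [order #3] limit_sell(price=96, qty=6): fills=none; bids=[-] asks=[#3:6@96]
After op 4 [order #4] limit_buy(price=99, qty=2): fills=#4x#3:2@96; bids=[-] asks=[#3:4@96]
After op 5 [order #5] market_buy(qty=2): fills=#5x#3:2@96; bids=[-] asks=[#3:2@96]
After op 6 [order #6] market_sell(qty=3): fills=none; bids=[-] asks=[#3:2@96]
After op 7 [order #7] limit_buy(price=102, qty=6): fills=#7x#3:2@96; bids=[#7:4@102] asks=[-]
After op 8 [order #8] limit_buy(price=98, qty=6): fills=none; bids=[#7:4@102 #8:6@98] asks=[-]

Answer: BIDS (highest first):
  #7: 4@102
  #8: 6@98
ASKS (lowest first):
  (empty)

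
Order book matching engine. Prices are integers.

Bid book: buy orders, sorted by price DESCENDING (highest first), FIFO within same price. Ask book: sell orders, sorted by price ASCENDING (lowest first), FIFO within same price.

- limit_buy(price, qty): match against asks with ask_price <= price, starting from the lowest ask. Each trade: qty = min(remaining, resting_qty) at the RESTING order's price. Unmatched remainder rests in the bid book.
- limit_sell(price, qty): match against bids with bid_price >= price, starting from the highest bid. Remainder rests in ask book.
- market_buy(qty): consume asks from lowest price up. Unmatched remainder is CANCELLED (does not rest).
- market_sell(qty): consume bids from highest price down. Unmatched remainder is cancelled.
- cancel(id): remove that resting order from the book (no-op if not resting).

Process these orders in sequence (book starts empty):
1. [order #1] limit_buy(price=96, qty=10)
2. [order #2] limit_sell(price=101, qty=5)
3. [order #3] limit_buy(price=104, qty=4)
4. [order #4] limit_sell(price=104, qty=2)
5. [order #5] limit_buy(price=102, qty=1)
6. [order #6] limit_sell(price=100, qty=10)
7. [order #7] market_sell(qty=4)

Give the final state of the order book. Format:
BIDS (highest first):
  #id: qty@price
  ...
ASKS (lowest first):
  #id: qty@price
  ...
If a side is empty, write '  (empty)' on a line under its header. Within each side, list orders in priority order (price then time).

After op 1 [order #1] limit_buy(price=96, qty=10): fills=none; bids=[#1:10@96] asks=[-]
After op 2 [order #2] limit_sell(price=101, qty=5): fills=none; bids=[#1:10@96] asks=[#2:5@101]
After op 3 [order #3] limit_buy(price=104, qty=4): fills=#3x#2:4@101; bids=[#1:10@96] asks=[#2:1@101]
After op 4 [order #4] limit_sell(price=104, qty=2): fills=none; bids=[#1:10@96] asks=[#2:1@101 #4:2@104]
After op 5 [order #5] limit_buy(price=102, qty=1): fills=#5x#2:1@101; bids=[#1:10@96] asks=[#4:2@104]
After op 6 [order #6] limit_sell(price=100, qty=10): fills=none; bids=[#1:10@96] asks=[#6:10@100 #4:2@104]
After op 7 [order #7] market_sell(qty=4): fills=#1x#7:4@96; bids=[#1:6@96] asks=[#6:10@100 #4:2@104]

Answer: BIDS (highest first):
  #1: 6@96
ASKS (lowest first):
  #6: 10@100
  #4: 2@104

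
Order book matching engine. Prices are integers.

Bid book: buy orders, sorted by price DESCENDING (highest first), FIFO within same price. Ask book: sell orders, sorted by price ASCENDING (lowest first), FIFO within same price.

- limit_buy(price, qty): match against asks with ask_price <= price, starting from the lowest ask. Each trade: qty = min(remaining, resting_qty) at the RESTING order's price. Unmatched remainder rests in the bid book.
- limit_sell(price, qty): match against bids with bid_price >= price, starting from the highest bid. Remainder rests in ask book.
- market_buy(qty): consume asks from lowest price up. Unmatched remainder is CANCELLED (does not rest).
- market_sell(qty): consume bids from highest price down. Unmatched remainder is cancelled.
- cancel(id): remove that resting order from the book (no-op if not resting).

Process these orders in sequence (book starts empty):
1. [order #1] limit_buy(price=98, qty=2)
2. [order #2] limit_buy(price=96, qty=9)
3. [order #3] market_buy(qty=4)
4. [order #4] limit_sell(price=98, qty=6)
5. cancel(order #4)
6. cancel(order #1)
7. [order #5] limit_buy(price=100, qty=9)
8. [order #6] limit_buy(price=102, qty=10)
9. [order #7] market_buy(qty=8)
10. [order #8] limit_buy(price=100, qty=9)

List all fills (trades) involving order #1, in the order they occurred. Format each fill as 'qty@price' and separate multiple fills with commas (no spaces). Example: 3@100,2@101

After op 1 [order #1] limit_buy(price=98, qty=2): fills=none; bids=[#1:2@98] asks=[-]
After op 2 [order #2] limit_buy(price=96, qty=9): fills=none; bids=[#1:2@98 #2:9@96] asks=[-]
After op 3 [order #3] market_buy(qty=4): fills=none; bids=[#1:2@98 #2:9@96] asks=[-]
After op 4 [order #4] limit_sell(price=98, qty=6): fills=#1x#4:2@98; bids=[#2:9@96] asks=[#4:4@98]
After op 5 cancel(order #4): fills=none; bids=[#2:9@96] asks=[-]
After op 6 cancel(order #1): fills=none; bids=[#2:9@96] asks=[-]
After op 7 [order #5] limit_buy(price=100, qty=9): fills=none; bids=[#5:9@100 #2:9@96] asks=[-]
After op 8 [order #6] limit_buy(price=102, qty=10): fills=none; bids=[#6:10@102 #5:9@100 #2:9@96] asks=[-]
After op 9 [order #7] market_buy(qty=8): fills=none; bids=[#6:10@102 #5:9@100 #2:9@96] asks=[-]
After op 10 [order #8] limit_buy(price=100, qty=9): fills=none; bids=[#6:10@102 #5:9@100 #8:9@100 #2:9@96] asks=[-]

Answer: 2@98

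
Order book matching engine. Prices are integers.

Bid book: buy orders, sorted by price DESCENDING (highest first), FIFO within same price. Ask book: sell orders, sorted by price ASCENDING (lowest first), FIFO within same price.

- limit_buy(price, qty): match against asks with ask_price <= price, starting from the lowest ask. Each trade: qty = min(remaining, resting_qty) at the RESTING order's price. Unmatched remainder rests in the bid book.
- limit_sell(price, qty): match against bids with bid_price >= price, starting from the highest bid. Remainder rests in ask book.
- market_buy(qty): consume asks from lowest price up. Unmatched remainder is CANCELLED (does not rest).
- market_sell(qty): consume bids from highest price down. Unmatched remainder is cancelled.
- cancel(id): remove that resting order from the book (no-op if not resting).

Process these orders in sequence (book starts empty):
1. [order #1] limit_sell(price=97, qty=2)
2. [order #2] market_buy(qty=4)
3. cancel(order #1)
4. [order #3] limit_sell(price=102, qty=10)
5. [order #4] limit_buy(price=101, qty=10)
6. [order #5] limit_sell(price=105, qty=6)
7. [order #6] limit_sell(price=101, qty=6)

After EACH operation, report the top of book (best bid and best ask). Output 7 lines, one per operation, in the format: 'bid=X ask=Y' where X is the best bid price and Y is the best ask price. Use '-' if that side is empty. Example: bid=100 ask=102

After op 1 [order #1] limit_sell(price=97, qty=2): fills=none; bids=[-] asks=[#1:2@97]
After op 2 [order #2] market_buy(qty=4): fills=#2x#1:2@97; bids=[-] asks=[-]
After op 3 cancel(order #1): fills=none; bids=[-] asks=[-]
After op 4 [order #3] limit_sell(price=102, qty=10): fills=none; bids=[-] asks=[#3:10@102]
After op 5 [order #4] limit_buy(price=101, qty=10): fills=none; bids=[#4:10@101] asks=[#3:10@102]
After op 6 [order #5] limit_sell(price=105, qty=6): fills=none; bids=[#4:10@101] asks=[#3:10@102 #5:6@105]
After op 7 [order #6] limit_sell(price=101, qty=6): fills=#4x#6:6@101; bids=[#4:4@101] asks=[#3:10@102 #5:6@105]

Answer: bid=- ask=97
bid=- ask=-
bid=- ask=-
bid=- ask=102
bid=101 ask=102
bid=101 ask=102
bid=101 ask=102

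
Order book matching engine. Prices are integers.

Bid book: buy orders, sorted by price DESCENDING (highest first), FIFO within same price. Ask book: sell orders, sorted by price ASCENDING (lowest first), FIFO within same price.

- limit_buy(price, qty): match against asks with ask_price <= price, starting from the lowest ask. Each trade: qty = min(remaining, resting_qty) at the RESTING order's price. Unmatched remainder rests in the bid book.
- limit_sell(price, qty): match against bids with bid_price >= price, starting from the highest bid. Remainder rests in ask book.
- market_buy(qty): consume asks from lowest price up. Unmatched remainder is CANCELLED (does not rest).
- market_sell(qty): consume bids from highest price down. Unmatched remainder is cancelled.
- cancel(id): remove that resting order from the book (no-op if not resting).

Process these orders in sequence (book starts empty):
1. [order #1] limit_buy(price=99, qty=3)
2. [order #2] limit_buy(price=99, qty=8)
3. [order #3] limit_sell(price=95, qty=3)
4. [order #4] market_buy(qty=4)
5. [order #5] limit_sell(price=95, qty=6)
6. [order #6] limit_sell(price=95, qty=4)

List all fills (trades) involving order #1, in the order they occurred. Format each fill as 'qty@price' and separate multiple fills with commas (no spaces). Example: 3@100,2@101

After op 1 [order #1] limit_buy(price=99, qty=3): fills=none; bids=[#1:3@99] asks=[-]
After op 2 [order #2] limit_buy(price=99, qty=8): fills=none; bids=[#1:3@99 #2:8@99] asks=[-]
After op 3 [order #3] limit_sell(price=95, qty=3): fills=#1x#3:3@99; bids=[#2:8@99] asks=[-]
After op 4 [order #4] market_buy(qty=4): fills=none; bids=[#2:8@99] asks=[-]
After op 5 [order #5] limit_sell(price=95, qty=6): fills=#2x#5:6@99; bids=[#2:2@99] asks=[-]
After op 6 [order #6] limit_sell(price=95, qty=4): fills=#2x#6:2@99; bids=[-] asks=[#6:2@95]

Answer: 3@99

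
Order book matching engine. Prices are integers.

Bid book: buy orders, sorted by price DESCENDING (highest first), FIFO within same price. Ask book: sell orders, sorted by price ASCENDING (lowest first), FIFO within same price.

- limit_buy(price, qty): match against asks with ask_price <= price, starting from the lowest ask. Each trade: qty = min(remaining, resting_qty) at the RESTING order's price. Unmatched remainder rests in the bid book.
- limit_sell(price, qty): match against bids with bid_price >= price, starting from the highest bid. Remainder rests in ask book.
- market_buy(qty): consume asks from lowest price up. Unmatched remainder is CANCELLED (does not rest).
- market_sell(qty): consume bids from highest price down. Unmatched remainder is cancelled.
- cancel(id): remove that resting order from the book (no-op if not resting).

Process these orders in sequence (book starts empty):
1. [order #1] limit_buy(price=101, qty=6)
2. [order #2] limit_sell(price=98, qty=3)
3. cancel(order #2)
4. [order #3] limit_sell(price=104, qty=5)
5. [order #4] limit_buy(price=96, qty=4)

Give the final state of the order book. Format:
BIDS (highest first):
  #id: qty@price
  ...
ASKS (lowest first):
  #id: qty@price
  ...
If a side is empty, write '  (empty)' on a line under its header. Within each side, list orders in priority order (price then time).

Answer: BIDS (highest first):
  #1: 3@101
  #4: 4@96
ASKS (lowest first):
  #3: 5@104

Derivation:
After op 1 [order #1] limit_buy(price=101, qty=6): fills=none; bids=[#1:6@101] asks=[-]
After op 2 [order #2] limit_sell(price=98, qty=3): fills=#1x#2:3@101; bids=[#1:3@101] asks=[-]
After op 3 cancel(order #2): fills=none; bids=[#1:3@101] asks=[-]
After op 4 [order #3] limit_sell(price=104, qty=5): fills=none; bids=[#1:3@101] asks=[#3:5@104]
After op 5 [order #4] limit_buy(price=96, qty=4): fills=none; bids=[#1:3@101 #4:4@96] asks=[#3:5@104]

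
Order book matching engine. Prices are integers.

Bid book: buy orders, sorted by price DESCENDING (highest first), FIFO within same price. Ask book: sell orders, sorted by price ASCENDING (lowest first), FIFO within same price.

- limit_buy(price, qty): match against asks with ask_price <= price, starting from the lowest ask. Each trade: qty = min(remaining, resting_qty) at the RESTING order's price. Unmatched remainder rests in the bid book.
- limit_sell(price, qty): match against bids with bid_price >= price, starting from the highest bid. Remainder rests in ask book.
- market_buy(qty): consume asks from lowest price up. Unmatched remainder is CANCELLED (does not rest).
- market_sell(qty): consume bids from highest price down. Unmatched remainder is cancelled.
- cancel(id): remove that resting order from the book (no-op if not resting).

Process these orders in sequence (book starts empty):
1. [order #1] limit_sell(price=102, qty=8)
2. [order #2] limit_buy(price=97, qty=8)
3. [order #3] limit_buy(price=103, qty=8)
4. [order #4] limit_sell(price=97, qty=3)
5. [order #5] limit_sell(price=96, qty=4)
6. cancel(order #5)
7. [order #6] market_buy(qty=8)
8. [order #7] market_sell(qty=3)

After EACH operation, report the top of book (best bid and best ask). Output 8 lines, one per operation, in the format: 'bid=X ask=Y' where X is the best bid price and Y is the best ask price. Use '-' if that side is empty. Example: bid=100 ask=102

Answer: bid=- ask=102
bid=97 ask=102
bid=97 ask=-
bid=97 ask=-
bid=97 ask=-
bid=97 ask=-
bid=97 ask=-
bid=- ask=-

Derivation:
After op 1 [order #1] limit_sell(price=102, qty=8): fills=none; bids=[-] asks=[#1:8@102]
After op 2 [order #2] limit_buy(price=97, qty=8): fills=none; bids=[#2:8@97] asks=[#1:8@102]
After op 3 [order #3] limit_buy(price=103, qty=8): fills=#3x#1:8@102; bids=[#2:8@97] asks=[-]
After op 4 [order #4] limit_sell(price=97, qty=3): fills=#2x#4:3@97; bids=[#2:5@97] asks=[-]
After op 5 [order #5] limit_sell(price=96, qty=4): fills=#2x#5:4@97; bids=[#2:1@97] asks=[-]
After op 6 cancel(order #5): fills=none; bids=[#2:1@97] asks=[-]
After op 7 [order #6] market_buy(qty=8): fills=none; bids=[#2:1@97] asks=[-]
After op 8 [order #7] market_sell(qty=3): fills=#2x#7:1@97; bids=[-] asks=[-]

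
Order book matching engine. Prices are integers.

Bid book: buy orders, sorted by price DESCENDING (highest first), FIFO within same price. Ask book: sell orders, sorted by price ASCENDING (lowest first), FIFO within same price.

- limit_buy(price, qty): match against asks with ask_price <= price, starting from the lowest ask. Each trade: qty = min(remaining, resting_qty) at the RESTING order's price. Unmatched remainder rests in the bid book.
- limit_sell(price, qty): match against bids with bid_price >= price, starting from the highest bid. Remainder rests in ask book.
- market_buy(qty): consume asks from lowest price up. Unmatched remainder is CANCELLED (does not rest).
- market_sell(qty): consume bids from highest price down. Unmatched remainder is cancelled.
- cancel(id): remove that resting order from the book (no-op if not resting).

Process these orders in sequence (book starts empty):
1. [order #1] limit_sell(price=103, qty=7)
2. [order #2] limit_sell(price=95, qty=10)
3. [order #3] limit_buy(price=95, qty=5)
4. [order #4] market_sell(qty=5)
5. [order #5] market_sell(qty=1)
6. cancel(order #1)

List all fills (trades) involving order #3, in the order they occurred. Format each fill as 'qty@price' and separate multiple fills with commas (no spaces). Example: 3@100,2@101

After op 1 [order #1] limit_sell(price=103, qty=7): fills=none; bids=[-] asks=[#1:7@103]
After op 2 [order #2] limit_sell(price=95, qty=10): fills=none; bids=[-] asks=[#2:10@95 #1:7@103]
After op 3 [order #3] limit_buy(price=95, qty=5): fills=#3x#2:5@95; bids=[-] asks=[#2:5@95 #1:7@103]
After op 4 [order #4] market_sell(qty=5): fills=none; bids=[-] asks=[#2:5@95 #1:7@103]
After op 5 [order #5] market_sell(qty=1): fills=none; bids=[-] asks=[#2:5@95 #1:7@103]
After op 6 cancel(order #1): fills=none; bids=[-] asks=[#2:5@95]

Answer: 5@95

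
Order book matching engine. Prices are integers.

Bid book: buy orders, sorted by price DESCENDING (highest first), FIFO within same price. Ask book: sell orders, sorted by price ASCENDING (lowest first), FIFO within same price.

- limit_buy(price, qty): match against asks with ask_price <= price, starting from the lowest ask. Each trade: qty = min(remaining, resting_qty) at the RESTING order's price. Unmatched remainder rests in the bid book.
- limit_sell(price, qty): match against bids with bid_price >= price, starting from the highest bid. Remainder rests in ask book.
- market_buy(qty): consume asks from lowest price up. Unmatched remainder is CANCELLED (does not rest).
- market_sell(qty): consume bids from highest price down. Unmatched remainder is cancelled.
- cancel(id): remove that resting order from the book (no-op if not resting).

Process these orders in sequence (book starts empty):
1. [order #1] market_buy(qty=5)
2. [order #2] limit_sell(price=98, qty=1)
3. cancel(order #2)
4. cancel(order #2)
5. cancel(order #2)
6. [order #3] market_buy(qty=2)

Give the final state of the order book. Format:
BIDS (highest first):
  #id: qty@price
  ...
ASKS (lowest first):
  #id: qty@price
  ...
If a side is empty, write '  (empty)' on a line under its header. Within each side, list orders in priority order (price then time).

After op 1 [order #1] market_buy(qty=5): fills=none; bids=[-] asks=[-]
After op 2 [order #2] limit_sell(price=98, qty=1): fills=none; bids=[-] asks=[#2:1@98]
After op 3 cancel(order #2): fills=none; bids=[-] asks=[-]
After op 4 cancel(order #2): fills=none; bids=[-] asks=[-]
After op 5 cancel(order #2): fills=none; bids=[-] asks=[-]
After op 6 [order #3] market_buy(qty=2): fills=none; bids=[-] asks=[-]

Answer: BIDS (highest first):
  (empty)
ASKS (lowest first):
  (empty)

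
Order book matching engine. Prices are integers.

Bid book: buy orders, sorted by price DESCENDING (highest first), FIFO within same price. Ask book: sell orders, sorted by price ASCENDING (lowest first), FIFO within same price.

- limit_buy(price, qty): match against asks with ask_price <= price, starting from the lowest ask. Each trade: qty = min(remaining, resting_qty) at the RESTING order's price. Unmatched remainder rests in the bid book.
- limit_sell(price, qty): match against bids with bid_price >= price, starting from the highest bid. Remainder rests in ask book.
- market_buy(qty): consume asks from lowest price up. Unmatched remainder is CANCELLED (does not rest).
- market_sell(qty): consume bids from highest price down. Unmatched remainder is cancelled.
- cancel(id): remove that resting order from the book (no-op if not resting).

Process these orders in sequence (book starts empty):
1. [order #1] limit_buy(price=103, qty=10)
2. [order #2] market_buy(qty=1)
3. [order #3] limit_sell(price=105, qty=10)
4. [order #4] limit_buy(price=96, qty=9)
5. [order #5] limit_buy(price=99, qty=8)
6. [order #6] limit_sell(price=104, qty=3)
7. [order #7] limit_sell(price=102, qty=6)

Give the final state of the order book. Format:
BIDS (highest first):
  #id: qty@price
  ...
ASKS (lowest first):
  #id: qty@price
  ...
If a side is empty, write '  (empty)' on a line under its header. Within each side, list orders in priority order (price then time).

After op 1 [order #1] limit_buy(price=103, qty=10): fills=none; bids=[#1:10@103] asks=[-]
After op 2 [order #2] market_buy(qty=1): fills=none; bids=[#1:10@103] asks=[-]
After op 3 [order #3] limit_sell(price=105, qty=10): fills=none; bids=[#1:10@103] asks=[#3:10@105]
After op 4 [order #4] limit_buy(price=96, qty=9): fills=none; bids=[#1:10@103 #4:9@96] asks=[#3:10@105]
After op 5 [order #5] limit_buy(price=99, qty=8): fills=none; bids=[#1:10@103 #5:8@99 #4:9@96] asks=[#3:10@105]
After op 6 [order #6] limit_sell(price=104, qty=3): fills=none; bids=[#1:10@103 #5:8@99 #4:9@96] asks=[#6:3@104 #3:10@105]
After op 7 [order #7] limit_sell(price=102, qty=6): fills=#1x#7:6@103; bids=[#1:4@103 #5:8@99 #4:9@96] asks=[#6:3@104 #3:10@105]

Answer: BIDS (highest first):
  #1: 4@103
  #5: 8@99
  #4: 9@96
ASKS (lowest first):
  #6: 3@104
  #3: 10@105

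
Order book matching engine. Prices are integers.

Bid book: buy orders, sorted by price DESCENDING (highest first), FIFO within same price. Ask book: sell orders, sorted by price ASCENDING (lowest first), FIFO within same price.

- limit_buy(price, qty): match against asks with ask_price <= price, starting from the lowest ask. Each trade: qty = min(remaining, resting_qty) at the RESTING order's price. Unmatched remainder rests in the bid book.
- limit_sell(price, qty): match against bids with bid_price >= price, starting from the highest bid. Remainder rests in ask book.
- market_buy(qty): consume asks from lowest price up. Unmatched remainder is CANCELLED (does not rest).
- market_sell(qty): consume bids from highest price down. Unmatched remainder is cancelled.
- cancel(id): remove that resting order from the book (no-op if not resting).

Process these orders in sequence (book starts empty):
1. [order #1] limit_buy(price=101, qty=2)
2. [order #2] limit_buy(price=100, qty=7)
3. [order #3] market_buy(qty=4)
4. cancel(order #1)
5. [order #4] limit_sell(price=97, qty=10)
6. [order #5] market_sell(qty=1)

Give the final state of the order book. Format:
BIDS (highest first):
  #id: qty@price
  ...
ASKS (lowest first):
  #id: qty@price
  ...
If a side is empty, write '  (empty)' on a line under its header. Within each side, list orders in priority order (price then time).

Answer: BIDS (highest first):
  (empty)
ASKS (lowest first):
  #4: 3@97

Derivation:
After op 1 [order #1] limit_buy(price=101, qty=2): fills=none; bids=[#1:2@101] asks=[-]
After op 2 [order #2] limit_buy(price=100, qty=7): fills=none; bids=[#1:2@101 #2:7@100] asks=[-]
After op 3 [order #3] market_buy(qty=4): fills=none; bids=[#1:2@101 #2:7@100] asks=[-]
After op 4 cancel(order #1): fills=none; bids=[#2:7@100] asks=[-]
After op 5 [order #4] limit_sell(price=97, qty=10): fills=#2x#4:7@100; bids=[-] asks=[#4:3@97]
After op 6 [order #5] market_sell(qty=1): fills=none; bids=[-] asks=[#4:3@97]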